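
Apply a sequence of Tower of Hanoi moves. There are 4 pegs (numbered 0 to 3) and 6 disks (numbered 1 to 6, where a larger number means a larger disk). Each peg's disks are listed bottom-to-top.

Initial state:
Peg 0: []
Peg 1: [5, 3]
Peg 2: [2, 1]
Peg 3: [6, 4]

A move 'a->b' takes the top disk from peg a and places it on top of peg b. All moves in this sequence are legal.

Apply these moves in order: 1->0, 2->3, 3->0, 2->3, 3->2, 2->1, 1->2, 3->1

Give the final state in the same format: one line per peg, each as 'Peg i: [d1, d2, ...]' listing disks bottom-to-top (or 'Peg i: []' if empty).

Answer: Peg 0: [3, 1]
Peg 1: [5, 4]
Peg 2: [2]
Peg 3: [6]

Derivation:
After move 1 (1->0):
Peg 0: [3]
Peg 1: [5]
Peg 2: [2, 1]
Peg 3: [6, 4]

After move 2 (2->3):
Peg 0: [3]
Peg 1: [5]
Peg 2: [2]
Peg 3: [6, 4, 1]

After move 3 (3->0):
Peg 0: [3, 1]
Peg 1: [5]
Peg 2: [2]
Peg 3: [6, 4]

After move 4 (2->3):
Peg 0: [3, 1]
Peg 1: [5]
Peg 2: []
Peg 3: [6, 4, 2]

After move 5 (3->2):
Peg 0: [3, 1]
Peg 1: [5]
Peg 2: [2]
Peg 3: [6, 4]

After move 6 (2->1):
Peg 0: [3, 1]
Peg 1: [5, 2]
Peg 2: []
Peg 3: [6, 4]

After move 7 (1->2):
Peg 0: [3, 1]
Peg 1: [5]
Peg 2: [2]
Peg 3: [6, 4]

After move 8 (3->1):
Peg 0: [3, 1]
Peg 1: [5, 4]
Peg 2: [2]
Peg 3: [6]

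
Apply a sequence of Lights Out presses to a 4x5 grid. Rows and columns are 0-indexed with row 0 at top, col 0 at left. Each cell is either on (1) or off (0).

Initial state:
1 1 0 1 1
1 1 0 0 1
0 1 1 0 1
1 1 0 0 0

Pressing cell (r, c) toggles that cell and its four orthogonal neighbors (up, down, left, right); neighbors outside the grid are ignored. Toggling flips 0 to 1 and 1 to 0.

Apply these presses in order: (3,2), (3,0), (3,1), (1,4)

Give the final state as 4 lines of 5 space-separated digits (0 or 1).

Answer: 1 1 0 1 0
1 1 0 1 0
1 0 0 0 0
1 0 0 1 0

Derivation:
After press 1 at (3,2):
1 1 0 1 1
1 1 0 0 1
0 1 0 0 1
1 0 1 1 0

After press 2 at (3,0):
1 1 0 1 1
1 1 0 0 1
1 1 0 0 1
0 1 1 1 0

After press 3 at (3,1):
1 1 0 1 1
1 1 0 0 1
1 0 0 0 1
1 0 0 1 0

After press 4 at (1,4):
1 1 0 1 0
1 1 0 1 0
1 0 0 0 0
1 0 0 1 0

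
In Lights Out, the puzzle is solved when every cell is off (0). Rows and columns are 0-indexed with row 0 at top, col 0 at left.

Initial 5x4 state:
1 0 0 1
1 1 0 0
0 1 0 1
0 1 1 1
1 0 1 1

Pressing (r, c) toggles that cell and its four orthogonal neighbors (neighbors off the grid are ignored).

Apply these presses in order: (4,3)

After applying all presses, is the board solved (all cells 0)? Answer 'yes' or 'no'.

Answer: no

Derivation:
After press 1 at (4,3):
1 0 0 1
1 1 0 0
0 1 0 1
0 1 1 0
1 0 0 0

Lights still on: 9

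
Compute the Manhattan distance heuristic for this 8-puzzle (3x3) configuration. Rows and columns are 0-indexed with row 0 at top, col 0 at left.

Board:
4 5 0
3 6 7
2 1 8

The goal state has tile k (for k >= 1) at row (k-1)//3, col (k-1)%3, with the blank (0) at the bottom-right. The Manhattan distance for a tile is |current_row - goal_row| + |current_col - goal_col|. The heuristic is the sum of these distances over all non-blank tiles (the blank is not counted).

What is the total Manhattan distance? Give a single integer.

Tile 4: at (0,0), goal (1,0), distance |0-1|+|0-0| = 1
Tile 5: at (0,1), goal (1,1), distance |0-1|+|1-1| = 1
Tile 3: at (1,0), goal (0,2), distance |1-0|+|0-2| = 3
Tile 6: at (1,1), goal (1,2), distance |1-1|+|1-2| = 1
Tile 7: at (1,2), goal (2,0), distance |1-2|+|2-0| = 3
Tile 2: at (2,0), goal (0,1), distance |2-0|+|0-1| = 3
Tile 1: at (2,1), goal (0,0), distance |2-0|+|1-0| = 3
Tile 8: at (2,2), goal (2,1), distance |2-2|+|2-1| = 1
Sum: 1 + 1 + 3 + 1 + 3 + 3 + 3 + 1 = 16

Answer: 16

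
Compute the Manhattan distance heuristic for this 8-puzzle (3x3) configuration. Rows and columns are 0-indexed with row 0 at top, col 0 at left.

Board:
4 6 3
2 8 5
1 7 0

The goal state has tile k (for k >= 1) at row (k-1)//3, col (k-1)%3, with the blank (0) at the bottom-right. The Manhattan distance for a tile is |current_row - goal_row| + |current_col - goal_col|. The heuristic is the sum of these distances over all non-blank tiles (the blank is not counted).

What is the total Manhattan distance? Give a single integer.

Tile 4: (0,0)->(1,0) = 1
Tile 6: (0,1)->(1,2) = 2
Tile 3: (0,2)->(0,2) = 0
Tile 2: (1,0)->(0,1) = 2
Tile 8: (1,1)->(2,1) = 1
Tile 5: (1,2)->(1,1) = 1
Tile 1: (2,0)->(0,0) = 2
Tile 7: (2,1)->(2,0) = 1
Sum: 1 + 2 + 0 + 2 + 1 + 1 + 2 + 1 = 10

Answer: 10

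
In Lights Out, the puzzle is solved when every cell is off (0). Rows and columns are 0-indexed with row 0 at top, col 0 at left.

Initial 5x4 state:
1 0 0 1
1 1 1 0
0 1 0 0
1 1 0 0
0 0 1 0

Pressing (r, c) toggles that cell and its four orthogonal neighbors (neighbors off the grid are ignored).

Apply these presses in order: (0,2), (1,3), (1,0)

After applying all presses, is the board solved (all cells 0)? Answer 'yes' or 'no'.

After press 1 at (0,2):
1 1 1 0
1 1 0 0
0 1 0 0
1 1 0 0
0 0 1 0

After press 2 at (1,3):
1 1 1 1
1 1 1 1
0 1 0 1
1 1 0 0
0 0 1 0

After press 3 at (1,0):
0 1 1 1
0 0 1 1
1 1 0 1
1 1 0 0
0 0 1 0

Lights still on: 11

Answer: no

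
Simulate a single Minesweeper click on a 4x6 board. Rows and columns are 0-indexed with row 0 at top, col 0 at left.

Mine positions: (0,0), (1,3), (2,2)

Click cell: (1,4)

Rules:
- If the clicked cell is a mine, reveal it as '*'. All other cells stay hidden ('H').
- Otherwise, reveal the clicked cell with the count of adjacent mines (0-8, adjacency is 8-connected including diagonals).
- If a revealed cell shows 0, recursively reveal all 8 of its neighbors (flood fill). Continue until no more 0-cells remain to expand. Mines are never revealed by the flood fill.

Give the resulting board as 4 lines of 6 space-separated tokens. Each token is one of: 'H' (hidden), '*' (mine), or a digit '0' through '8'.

H H H H H H
H H H H 1 H
H H H H H H
H H H H H H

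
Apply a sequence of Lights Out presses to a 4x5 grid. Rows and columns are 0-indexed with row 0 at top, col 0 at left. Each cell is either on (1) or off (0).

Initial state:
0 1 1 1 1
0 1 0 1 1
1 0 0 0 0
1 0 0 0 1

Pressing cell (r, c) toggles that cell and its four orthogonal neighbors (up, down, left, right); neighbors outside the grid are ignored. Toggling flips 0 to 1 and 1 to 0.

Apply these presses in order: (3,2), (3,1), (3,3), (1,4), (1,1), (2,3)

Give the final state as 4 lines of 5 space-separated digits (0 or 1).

After press 1 at (3,2):
0 1 1 1 1
0 1 0 1 1
1 0 1 0 0
1 1 1 1 1

After press 2 at (3,1):
0 1 1 1 1
0 1 0 1 1
1 1 1 0 0
0 0 0 1 1

After press 3 at (3,3):
0 1 1 1 1
0 1 0 1 1
1 1 1 1 0
0 0 1 0 0

After press 4 at (1,4):
0 1 1 1 0
0 1 0 0 0
1 1 1 1 1
0 0 1 0 0

After press 5 at (1,1):
0 0 1 1 0
1 0 1 0 0
1 0 1 1 1
0 0 1 0 0

After press 6 at (2,3):
0 0 1 1 0
1 0 1 1 0
1 0 0 0 0
0 0 1 1 0

Answer: 0 0 1 1 0
1 0 1 1 0
1 0 0 0 0
0 0 1 1 0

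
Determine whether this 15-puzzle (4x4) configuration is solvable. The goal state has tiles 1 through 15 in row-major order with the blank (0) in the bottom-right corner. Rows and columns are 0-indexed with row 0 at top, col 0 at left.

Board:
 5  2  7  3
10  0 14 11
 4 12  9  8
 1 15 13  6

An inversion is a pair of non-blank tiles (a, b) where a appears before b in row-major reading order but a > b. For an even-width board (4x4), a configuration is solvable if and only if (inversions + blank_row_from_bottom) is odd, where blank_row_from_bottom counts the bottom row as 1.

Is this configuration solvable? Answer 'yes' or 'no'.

Answer: no

Derivation:
Inversions: 41
Blank is in row 1 (0-indexed from top), which is row 3 counting from the bottom (bottom = 1).
41 + 3 = 44, which is even, so the puzzle is not solvable.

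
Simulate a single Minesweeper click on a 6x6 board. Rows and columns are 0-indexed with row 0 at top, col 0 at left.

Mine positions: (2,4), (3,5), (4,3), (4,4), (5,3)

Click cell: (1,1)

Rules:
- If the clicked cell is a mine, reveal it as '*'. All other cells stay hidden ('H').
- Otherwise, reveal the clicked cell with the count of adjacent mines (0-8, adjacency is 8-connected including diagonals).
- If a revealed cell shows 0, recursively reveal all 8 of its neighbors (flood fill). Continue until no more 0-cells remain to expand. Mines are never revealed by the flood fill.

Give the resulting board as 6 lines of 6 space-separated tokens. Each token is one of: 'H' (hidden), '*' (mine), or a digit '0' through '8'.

0 0 0 0 0 0
0 0 0 1 1 1
0 0 0 1 H H
0 0 1 3 H H
0 0 2 H H H
0 0 2 H H H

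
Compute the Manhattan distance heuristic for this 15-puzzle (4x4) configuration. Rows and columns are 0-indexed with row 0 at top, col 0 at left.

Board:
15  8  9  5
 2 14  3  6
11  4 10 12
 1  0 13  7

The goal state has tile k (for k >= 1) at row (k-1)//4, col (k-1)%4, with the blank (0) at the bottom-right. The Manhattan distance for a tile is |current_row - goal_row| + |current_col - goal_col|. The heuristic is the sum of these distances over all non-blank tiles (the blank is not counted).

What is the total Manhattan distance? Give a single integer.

Tile 15: (0,0)->(3,2) = 5
Tile 8: (0,1)->(1,3) = 3
Tile 9: (0,2)->(2,0) = 4
Tile 5: (0,3)->(1,0) = 4
Tile 2: (1,0)->(0,1) = 2
Tile 14: (1,1)->(3,1) = 2
Tile 3: (1,2)->(0,2) = 1
Tile 6: (1,3)->(1,1) = 2
Tile 11: (2,0)->(2,2) = 2
Tile 4: (2,1)->(0,3) = 4
Tile 10: (2,2)->(2,1) = 1
Tile 12: (2,3)->(2,3) = 0
Tile 1: (3,0)->(0,0) = 3
Tile 13: (3,2)->(3,0) = 2
Tile 7: (3,3)->(1,2) = 3
Sum: 5 + 3 + 4 + 4 + 2 + 2 + 1 + 2 + 2 + 4 + 1 + 0 + 3 + 2 + 3 = 38

Answer: 38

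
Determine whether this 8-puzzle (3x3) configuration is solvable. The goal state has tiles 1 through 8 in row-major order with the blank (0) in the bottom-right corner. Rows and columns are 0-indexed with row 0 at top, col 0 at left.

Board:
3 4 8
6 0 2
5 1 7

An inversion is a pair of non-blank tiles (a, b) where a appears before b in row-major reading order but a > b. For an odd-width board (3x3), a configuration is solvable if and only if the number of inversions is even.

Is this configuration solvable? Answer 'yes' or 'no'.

Inversions (pairs i<j in row-major order where tile[i] > tile[j] > 0): 14
14 is even, so the puzzle is solvable.

Answer: yes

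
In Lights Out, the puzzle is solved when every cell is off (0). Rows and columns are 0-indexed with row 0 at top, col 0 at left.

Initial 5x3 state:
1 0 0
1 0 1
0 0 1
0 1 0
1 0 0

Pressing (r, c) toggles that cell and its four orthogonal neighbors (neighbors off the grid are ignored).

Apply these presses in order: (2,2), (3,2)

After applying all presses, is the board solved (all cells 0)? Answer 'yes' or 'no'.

Answer: no

Derivation:
After press 1 at (2,2):
1 0 0
1 0 0
0 1 0
0 1 1
1 0 0

After press 2 at (3,2):
1 0 0
1 0 0
0 1 1
0 0 0
1 0 1

Lights still on: 6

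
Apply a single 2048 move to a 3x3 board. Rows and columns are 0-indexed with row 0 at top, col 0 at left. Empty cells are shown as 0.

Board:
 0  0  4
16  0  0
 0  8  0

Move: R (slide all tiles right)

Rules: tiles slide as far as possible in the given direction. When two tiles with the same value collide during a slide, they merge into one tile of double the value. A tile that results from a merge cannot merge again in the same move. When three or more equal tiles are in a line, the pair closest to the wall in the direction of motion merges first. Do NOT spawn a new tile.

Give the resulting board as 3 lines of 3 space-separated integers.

Answer:  0  0  4
 0  0 16
 0  0  8

Derivation:
Slide right:
row 0: [0, 0, 4] -> [0, 0, 4]
row 1: [16, 0, 0] -> [0, 0, 16]
row 2: [0, 8, 0] -> [0, 0, 8]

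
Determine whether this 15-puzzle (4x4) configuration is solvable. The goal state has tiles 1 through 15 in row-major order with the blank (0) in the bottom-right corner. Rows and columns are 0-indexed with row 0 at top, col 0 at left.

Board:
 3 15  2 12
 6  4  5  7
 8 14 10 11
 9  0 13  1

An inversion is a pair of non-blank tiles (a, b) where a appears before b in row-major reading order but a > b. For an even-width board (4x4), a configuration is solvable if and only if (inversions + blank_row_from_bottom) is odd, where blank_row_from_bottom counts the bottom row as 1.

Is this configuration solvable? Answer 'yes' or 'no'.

Inversions: 43
Blank is in row 3 (0-indexed from top), which is row 1 counting from the bottom (bottom = 1).
43 + 1 = 44, which is even, so the puzzle is not solvable.

Answer: no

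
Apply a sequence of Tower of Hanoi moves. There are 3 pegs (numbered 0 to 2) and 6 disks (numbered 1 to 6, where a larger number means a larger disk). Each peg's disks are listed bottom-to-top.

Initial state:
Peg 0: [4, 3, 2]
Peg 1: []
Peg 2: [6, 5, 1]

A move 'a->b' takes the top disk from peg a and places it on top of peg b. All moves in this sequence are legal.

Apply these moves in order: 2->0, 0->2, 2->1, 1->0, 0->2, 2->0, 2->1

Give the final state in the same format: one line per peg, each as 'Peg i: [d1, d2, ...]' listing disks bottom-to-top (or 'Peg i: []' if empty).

After move 1 (2->0):
Peg 0: [4, 3, 2, 1]
Peg 1: []
Peg 2: [6, 5]

After move 2 (0->2):
Peg 0: [4, 3, 2]
Peg 1: []
Peg 2: [6, 5, 1]

After move 3 (2->1):
Peg 0: [4, 3, 2]
Peg 1: [1]
Peg 2: [6, 5]

After move 4 (1->0):
Peg 0: [4, 3, 2, 1]
Peg 1: []
Peg 2: [6, 5]

After move 5 (0->2):
Peg 0: [4, 3, 2]
Peg 1: []
Peg 2: [6, 5, 1]

After move 6 (2->0):
Peg 0: [4, 3, 2, 1]
Peg 1: []
Peg 2: [6, 5]

After move 7 (2->1):
Peg 0: [4, 3, 2, 1]
Peg 1: [5]
Peg 2: [6]

Answer: Peg 0: [4, 3, 2, 1]
Peg 1: [5]
Peg 2: [6]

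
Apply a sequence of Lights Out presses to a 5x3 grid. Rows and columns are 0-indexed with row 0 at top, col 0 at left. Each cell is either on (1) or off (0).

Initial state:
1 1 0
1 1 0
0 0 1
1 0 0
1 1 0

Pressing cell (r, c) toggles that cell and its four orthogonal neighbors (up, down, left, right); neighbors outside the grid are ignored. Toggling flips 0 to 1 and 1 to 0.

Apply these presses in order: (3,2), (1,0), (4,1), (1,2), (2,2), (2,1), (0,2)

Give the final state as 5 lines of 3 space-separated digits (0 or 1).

Answer: 0 0 0
0 0 1
0 0 1
1 1 0
0 0 0

Derivation:
After press 1 at (3,2):
1 1 0
1 1 0
0 0 0
1 1 1
1 1 1

After press 2 at (1,0):
0 1 0
0 0 0
1 0 0
1 1 1
1 1 1

After press 3 at (4,1):
0 1 0
0 0 0
1 0 0
1 0 1
0 0 0

After press 4 at (1,2):
0 1 1
0 1 1
1 0 1
1 0 1
0 0 0

After press 5 at (2,2):
0 1 1
0 1 0
1 1 0
1 0 0
0 0 0

After press 6 at (2,1):
0 1 1
0 0 0
0 0 1
1 1 0
0 0 0

After press 7 at (0,2):
0 0 0
0 0 1
0 0 1
1 1 0
0 0 0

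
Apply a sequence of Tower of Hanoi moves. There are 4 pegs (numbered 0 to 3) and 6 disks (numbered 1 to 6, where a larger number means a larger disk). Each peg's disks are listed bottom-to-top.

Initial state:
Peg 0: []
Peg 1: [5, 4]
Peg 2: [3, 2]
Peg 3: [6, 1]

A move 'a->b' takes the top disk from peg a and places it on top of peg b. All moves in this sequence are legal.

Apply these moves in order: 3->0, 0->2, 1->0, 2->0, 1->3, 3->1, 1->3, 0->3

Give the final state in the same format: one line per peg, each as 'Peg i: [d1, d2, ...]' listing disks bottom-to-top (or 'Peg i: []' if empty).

After move 1 (3->0):
Peg 0: [1]
Peg 1: [5, 4]
Peg 2: [3, 2]
Peg 3: [6]

After move 2 (0->2):
Peg 0: []
Peg 1: [5, 4]
Peg 2: [3, 2, 1]
Peg 3: [6]

After move 3 (1->0):
Peg 0: [4]
Peg 1: [5]
Peg 2: [3, 2, 1]
Peg 3: [6]

After move 4 (2->0):
Peg 0: [4, 1]
Peg 1: [5]
Peg 2: [3, 2]
Peg 3: [6]

After move 5 (1->3):
Peg 0: [4, 1]
Peg 1: []
Peg 2: [3, 2]
Peg 3: [6, 5]

After move 6 (3->1):
Peg 0: [4, 1]
Peg 1: [5]
Peg 2: [3, 2]
Peg 3: [6]

After move 7 (1->3):
Peg 0: [4, 1]
Peg 1: []
Peg 2: [3, 2]
Peg 3: [6, 5]

After move 8 (0->3):
Peg 0: [4]
Peg 1: []
Peg 2: [3, 2]
Peg 3: [6, 5, 1]

Answer: Peg 0: [4]
Peg 1: []
Peg 2: [3, 2]
Peg 3: [6, 5, 1]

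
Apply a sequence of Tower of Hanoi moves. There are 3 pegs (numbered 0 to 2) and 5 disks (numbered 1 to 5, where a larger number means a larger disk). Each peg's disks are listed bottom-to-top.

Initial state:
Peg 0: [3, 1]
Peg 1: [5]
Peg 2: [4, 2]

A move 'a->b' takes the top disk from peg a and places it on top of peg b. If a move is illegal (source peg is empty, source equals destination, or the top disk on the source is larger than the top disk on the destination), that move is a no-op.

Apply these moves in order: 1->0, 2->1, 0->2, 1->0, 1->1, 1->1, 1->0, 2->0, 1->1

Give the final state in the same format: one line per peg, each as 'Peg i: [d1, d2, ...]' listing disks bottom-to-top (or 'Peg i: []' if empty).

Answer: Peg 0: [3, 2, 1]
Peg 1: [5]
Peg 2: [4]

Derivation:
After move 1 (1->0):
Peg 0: [3, 1]
Peg 1: [5]
Peg 2: [4, 2]

After move 2 (2->1):
Peg 0: [3, 1]
Peg 1: [5, 2]
Peg 2: [4]

After move 3 (0->2):
Peg 0: [3]
Peg 1: [5, 2]
Peg 2: [4, 1]

After move 4 (1->0):
Peg 0: [3, 2]
Peg 1: [5]
Peg 2: [4, 1]

After move 5 (1->1):
Peg 0: [3, 2]
Peg 1: [5]
Peg 2: [4, 1]

After move 6 (1->1):
Peg 0: [3, 2]
Peg 1: [5]
Peg 2: [4, 1]

After move 7 (1->0):
Peg 0: [3, 2]
Peg 1: [5]
Peg 2: [4, 1]

After move 8 (2->0):
Peg 0: [3, 2, 1]
Peg 1: [5]
Peg 2: [4]

After move 9 (1->1):
Peg 0: [3, 2, 1]
Peg 1: [5]
Peg 2: [4]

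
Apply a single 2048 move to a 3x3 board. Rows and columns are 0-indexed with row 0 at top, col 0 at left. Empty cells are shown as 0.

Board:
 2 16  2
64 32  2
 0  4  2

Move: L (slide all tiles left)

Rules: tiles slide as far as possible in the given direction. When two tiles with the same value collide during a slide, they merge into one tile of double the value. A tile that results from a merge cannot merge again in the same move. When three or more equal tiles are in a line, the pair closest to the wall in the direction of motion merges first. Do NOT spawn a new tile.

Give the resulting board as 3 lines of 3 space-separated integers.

Slide left:
row 0: [2, 16, 2] -> [2, 16, 2]
row 1: [64, 32, 2] -> [64, 32, 2]
row 2: [0, 4, 2] -> [4, 2, 0]

Answer:  2 16  2
64 32  2
 4  2  0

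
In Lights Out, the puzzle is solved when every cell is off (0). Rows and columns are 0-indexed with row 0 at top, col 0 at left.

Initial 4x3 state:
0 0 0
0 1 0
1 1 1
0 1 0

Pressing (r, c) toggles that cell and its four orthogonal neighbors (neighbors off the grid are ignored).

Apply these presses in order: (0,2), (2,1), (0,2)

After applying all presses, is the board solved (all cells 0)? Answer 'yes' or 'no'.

Answer: yes

Derivation:
After press 1 at (0,2):
0 1 1
0 1 1
1 1 1
0 1 0

After press 2 at (2,1):
0 1 1
0 0 1
0 0 0
0 0 0

After press 3 at (0,2):
0 0 0
0 0 0
0 0 0
0 0 0

Lights still on: 0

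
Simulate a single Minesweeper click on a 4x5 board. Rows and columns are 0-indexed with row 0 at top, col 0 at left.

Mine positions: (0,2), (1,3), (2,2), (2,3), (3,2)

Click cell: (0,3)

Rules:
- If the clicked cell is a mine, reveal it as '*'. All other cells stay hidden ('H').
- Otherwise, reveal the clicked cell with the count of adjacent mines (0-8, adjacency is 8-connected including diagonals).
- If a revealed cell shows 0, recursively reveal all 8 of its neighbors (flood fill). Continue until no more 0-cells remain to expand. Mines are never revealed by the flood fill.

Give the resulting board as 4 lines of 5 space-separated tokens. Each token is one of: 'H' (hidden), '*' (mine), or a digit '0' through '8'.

H H H 2 H
H H H H H
H H H H H
H H H H H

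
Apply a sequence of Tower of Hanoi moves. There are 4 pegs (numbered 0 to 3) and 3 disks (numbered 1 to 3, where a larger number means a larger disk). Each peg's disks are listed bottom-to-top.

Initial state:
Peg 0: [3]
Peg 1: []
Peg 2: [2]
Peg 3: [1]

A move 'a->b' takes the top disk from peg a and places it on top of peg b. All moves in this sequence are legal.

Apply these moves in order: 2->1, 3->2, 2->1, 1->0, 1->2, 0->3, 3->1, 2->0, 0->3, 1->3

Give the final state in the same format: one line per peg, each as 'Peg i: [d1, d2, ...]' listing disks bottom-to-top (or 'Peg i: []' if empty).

Answer: Peg 0: [3]
Peg 1: []
Peg 2: []
Peg 3: [2, 1]

Derivation:
After move 1 (2->1):
Peg 0: [3]
Peg 1: [2]
Peg 2: []
Peg 3: [1]

After move 2 (3->2):
Peg 0: [3]
Peg 1: [2]
Peg 2: [1]
Peg 3: []

After move 3 (2->1):
Peg 0: [3]
Peg 1: [2, 1]
Peg 2: []
Peg 3: []

After move 4 (1->0):
Peg 0: [3, 1]
Peg 1: [2]
Peg 2: []
Peg 3: []

After move 5 (1->2):
Peg 0: [3, 1]
Peg 1: []
Peg 2: [2]
Peg 3: []

After move 6 (0->3):
Peg 0: [3]
Peg 1: []
Peg 2: [2]
Peg 3: [1]

After move 7 (3->1):
Peg 0: [3]
Peg 1: [1]
Peg 2: [2]
Peg 3: []

After move 8 (2->0):
Peg 0: [3, 2]
Peg 1: [1]
Peg 2: []
Peg 3: []

After move 9 (0->3):
Peg 0: [3]
Peg 1: [1]
Peg 2: []
Peg 3: [2]

After move 10 (1->3):
Peg 0: [3]
Peg 1: []
Peg 2: []
Peg 3: [2, 1]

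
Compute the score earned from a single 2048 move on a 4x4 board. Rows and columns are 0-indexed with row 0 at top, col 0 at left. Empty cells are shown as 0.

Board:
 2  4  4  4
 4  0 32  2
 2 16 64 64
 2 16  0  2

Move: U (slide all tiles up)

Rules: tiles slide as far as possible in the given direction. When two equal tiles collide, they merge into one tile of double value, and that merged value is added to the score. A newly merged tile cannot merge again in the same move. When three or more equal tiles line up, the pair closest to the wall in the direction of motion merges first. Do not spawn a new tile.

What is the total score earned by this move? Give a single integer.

Answer: 36

Derivation:
Slide up:
col 0: [2, 4, 2, 2] -> [2, 4, 4, 0]  score +4 (running 4)
col 1: [4, 0, 16, 16] -> [4, 32, 0, 0]  score +32 (running 36)
col 2: [4, 32, 64, 0] -> [4, 32, 64, 0]  score +0 (running 36)
col 3: [4, 2, 64, 2] -> [4, 2, 64, 2]  score +0 (running 36)
Board after move:
 2  4  4  4
 4 32 32  2
 4  0 64 64
 0  0  0  2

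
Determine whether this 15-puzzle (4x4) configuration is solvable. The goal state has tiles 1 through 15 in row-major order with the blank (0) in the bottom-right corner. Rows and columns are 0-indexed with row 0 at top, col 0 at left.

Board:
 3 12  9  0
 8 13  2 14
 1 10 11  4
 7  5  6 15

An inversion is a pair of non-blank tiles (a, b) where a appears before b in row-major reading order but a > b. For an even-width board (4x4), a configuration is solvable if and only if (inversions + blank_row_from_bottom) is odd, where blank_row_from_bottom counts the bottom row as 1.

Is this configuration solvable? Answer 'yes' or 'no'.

Inversions: 51
Blank is in row 0 (0-indexed from top), which is row 4 counting from the bottom (bottom = 1).
51 + 4 = 55, which is odd, so the puzzle is solvable.

Answer: yes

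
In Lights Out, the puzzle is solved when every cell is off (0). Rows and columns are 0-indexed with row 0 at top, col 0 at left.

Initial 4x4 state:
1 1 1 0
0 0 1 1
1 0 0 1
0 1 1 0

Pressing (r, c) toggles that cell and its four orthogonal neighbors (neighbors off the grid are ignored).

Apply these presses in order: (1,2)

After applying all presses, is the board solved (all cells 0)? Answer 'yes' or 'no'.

After press 1 at (1,2):
1 1 0 0
0 1 0 0
1 0 1 1
0 1 1 0

Lights still on: 8

Answer: no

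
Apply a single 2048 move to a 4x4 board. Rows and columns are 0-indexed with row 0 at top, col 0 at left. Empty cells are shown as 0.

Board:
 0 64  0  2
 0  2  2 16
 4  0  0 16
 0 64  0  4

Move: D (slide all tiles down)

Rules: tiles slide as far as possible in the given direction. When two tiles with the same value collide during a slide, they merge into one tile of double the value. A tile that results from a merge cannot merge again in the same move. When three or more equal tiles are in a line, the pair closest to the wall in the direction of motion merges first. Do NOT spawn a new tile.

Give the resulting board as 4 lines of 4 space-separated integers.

Slide down:
col 0: [0, 0, 4, 0] -> [0, 0, 0, 4]
col 1: [64, 2, 0, 64] -> [0, 64, 2, 64]
col 2: [0, 2, 0, 0] -> [0, 0, 0, 2]
col 3: [2, 16, 16, 4] -> [0, 2, 32, 4]

Answer:  0  0  0  0
 0 64  0  2
 0  2  0 32
 4 64  2  4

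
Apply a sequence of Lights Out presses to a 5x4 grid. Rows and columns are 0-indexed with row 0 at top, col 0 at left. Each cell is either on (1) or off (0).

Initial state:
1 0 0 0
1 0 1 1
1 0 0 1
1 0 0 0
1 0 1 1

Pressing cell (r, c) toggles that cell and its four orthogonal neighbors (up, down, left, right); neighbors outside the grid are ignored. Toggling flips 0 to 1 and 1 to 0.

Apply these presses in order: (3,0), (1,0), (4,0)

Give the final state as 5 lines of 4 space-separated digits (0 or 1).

After press 1 at (3,0):
1 0 0 0
1 0 1 1
0 0 0 1
0 1 0 0
0 0 1 1

After press 2 at (1,0):
0 0 0 0
0 1 1 1
1 0 0 1
0 1 0 0
0 0 1 1

After press 3 at (4,0):
0 0 0 0
0 1 1 1
1 0 0 1
1 1 0 0
1 1 1 1

Answer: 0 0 0 0
0 1 1 1
1 0 0 1
1 1 0 0
1 1 1 1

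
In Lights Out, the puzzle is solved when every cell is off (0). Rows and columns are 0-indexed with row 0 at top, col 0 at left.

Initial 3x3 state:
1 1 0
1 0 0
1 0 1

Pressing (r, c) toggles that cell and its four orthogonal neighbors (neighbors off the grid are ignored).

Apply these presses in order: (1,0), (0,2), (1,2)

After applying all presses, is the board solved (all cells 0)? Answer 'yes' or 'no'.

Answer: yes

Derivation:
After press 1 at (1,0):
0 1 0
0 1 0
0 0 1

After press 2 at (0,2):
0 0 1
0 1 1
0 0 1

After press 3 at (1,2):
0 0 0
0 0 0
0 0 0

Lights still on: 0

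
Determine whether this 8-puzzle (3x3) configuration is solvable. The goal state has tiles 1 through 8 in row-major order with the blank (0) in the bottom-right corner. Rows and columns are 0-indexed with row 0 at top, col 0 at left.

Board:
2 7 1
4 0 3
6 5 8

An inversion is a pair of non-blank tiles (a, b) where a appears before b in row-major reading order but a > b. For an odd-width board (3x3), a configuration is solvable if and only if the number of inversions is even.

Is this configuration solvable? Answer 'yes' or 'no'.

Answer: yes

Derivation:
Inversions (pairs i<j in row-major order where tile[i] > tile[j] > 0): 8
8 is even, so the puzzle is solvable.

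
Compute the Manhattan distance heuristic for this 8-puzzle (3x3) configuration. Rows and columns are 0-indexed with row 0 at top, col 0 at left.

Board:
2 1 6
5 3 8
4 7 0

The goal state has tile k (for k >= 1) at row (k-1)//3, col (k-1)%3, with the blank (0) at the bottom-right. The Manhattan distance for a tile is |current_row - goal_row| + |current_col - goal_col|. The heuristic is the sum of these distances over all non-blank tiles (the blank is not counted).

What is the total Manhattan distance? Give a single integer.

Answer: 10

Derivation:
Tile 2: (0,0)->(0,1) = 1
Tile 1: (0,1)->(0,0) = 1
Tile 6: (0,2)->(1,2) = 1
Tile 5: (1,0)->(1,1) = 1
Tile 3: (1,1)->(0,2) = 2
Tile 8: (1,2)->(2,1) = 2
Tile 4: (2,0)->(1,0) = 1
Tile 7: (2,1)->(2,0) = 1
Sum: 1 + 1 + 1 + 1 + 2 + 2 + 1 + 1 = 10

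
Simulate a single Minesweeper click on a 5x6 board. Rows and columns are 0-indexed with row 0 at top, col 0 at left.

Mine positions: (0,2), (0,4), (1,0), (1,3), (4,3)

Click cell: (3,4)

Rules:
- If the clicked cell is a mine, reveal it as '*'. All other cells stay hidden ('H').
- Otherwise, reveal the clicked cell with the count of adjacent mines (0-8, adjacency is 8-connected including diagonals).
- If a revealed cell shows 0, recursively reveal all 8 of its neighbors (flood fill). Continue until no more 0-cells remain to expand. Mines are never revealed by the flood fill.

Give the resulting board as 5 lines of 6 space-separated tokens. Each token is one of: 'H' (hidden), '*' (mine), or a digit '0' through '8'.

H H H H H H
H H H H H H
H H H H H H
H H H H 1 H
H H H H H H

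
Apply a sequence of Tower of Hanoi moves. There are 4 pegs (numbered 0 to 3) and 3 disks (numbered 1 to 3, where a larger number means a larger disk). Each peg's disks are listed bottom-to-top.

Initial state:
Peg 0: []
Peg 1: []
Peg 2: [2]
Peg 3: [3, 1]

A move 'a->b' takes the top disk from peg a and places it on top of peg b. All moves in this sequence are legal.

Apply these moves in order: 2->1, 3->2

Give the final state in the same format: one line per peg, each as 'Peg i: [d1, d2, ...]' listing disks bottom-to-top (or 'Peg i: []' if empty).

After move 1 (2->1):
Peg 0: []
Peg 1: [2]
Peg 2: []
Peg 3: [3, 1]

After move 2 (3->2):
Peg 0: []
Peg 1: [2]
Peg 2: [1]
Peg 3: [3]

Answer: Peg 0: []
Peg 1: [2]
Peg 2: [1]
Peg 3: [3]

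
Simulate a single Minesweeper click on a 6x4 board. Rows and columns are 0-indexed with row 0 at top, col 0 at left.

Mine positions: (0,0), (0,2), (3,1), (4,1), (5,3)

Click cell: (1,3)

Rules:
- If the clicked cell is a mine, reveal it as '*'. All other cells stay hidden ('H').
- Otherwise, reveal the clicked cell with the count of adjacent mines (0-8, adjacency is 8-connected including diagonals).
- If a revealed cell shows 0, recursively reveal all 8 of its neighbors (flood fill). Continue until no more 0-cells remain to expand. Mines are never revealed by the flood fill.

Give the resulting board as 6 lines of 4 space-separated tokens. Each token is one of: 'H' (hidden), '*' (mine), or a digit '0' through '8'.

H H H H
H H H 1
H H H H
H H H H
H H H H
H H H H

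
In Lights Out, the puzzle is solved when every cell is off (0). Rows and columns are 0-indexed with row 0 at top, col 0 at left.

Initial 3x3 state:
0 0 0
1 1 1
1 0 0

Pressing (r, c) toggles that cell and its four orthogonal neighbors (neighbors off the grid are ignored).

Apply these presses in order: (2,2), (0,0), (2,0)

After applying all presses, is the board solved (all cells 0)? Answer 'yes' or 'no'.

After press 1 at (2,2):
0 0 0
1 1 0
1 1 1

After press 2 at (0,0):
1 1 0
0 1 0
1 1 1

After press 3 at (2,0):
1 1 0
1 1 0
0 0 1

Lights still on: 5

Answer: no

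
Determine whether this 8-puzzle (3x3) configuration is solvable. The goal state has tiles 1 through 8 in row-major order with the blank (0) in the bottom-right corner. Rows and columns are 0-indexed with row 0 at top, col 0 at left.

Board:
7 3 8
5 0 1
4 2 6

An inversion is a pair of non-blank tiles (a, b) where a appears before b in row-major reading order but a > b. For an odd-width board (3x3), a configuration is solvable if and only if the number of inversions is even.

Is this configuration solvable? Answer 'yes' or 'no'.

Answer: no

Derivation:
Inversions (pairs i<j in row-major order where tile[i] > tile[j] > 0): 17
17 is odd, so the puzzle is not solvable.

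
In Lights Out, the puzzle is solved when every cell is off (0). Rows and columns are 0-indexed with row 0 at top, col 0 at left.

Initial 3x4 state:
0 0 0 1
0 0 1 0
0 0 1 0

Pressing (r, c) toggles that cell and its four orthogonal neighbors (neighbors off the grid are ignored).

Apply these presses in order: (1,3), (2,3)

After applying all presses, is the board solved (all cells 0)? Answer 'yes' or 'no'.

Answer: yes

Derivation:
After press 1 at (1,3):
0 0 0 0
0 0 0 1
0 0 1 1

After press 2 at (2,3):
0 0 0 0
0 0 0 0
0 0 0 0

Lights still on: 0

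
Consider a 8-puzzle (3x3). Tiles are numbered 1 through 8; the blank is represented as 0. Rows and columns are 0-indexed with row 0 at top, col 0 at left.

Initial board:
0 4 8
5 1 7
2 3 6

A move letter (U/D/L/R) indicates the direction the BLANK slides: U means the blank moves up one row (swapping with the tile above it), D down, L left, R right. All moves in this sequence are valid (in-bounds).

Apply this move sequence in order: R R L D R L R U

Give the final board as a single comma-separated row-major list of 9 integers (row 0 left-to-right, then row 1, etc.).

After move 1 (R):
4 0 8
5 1 7
2 3 6

After move 2 (R):
4 8 0
5 1 7
2 3 6

After move 3 (L):
4 0 8
5 1 7
2 3 6

After move 4 (D):
4 1 8
5 0 7
2 3 6

After move 5 (R):
4 1 8
5 7 0
2 3 6

After move 6 (L):
4 1 8
5 0 7
2 3 6

After move 7 (R):
4 1 8
5 7 0
2 3 6

After move 8 (U):
4 1 0
5 7 8
2 3 6

Answer: 4, 1, 0, 5, 7, 8, 2, 3, 6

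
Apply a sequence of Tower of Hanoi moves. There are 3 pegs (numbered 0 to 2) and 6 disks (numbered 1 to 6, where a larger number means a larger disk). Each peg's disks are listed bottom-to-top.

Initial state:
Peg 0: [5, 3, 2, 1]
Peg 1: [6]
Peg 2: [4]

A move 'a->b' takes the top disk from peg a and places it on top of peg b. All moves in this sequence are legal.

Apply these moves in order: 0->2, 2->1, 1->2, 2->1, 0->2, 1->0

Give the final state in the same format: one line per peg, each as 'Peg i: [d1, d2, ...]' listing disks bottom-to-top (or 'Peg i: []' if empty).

After move 1 (0->2):
Peg 0: [5, 3, 2]
Peg 1: [6]
Peg 2: [4, 1]

After move 2 (2->1):
Peg 0: [5, 3, 2]
Peg 1: [6, 1]
Peg 2: [4]

After move 3 (1->2):
Peg 0: [5, 3, 2]
Peg 1: [6]
Peg 2: [4, 1]

After move 4 (2->1):
Peg 0: [5, 3, 2]
Peg 1: [6, 1]
Peg 2: [4]

After move 5 (0->2):
Peg 0: [5, 3]
Peg 1: [6, 1]
Peg 2: [4, 2]

After move 6 (1->0):
Peg 0: [5, 3, 1]
Peg 1: [6]
Peg 2: [4, 2]

Answer: Peg 0: [5, 3, 1]
Peg 1: [6]
Peg 2: [4, 2]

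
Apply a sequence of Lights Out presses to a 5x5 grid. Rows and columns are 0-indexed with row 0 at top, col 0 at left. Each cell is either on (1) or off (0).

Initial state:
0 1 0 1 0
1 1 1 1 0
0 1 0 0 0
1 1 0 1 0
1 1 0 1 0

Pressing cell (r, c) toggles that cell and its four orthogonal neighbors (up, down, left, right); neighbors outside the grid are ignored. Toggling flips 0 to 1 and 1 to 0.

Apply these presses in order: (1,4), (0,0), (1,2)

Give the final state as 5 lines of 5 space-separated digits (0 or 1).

Answer: 1 0 1 1 1
0 0 0 1 1
0 1 1 0 1
1 1 0 1 0
1 1 0 1 0

Derivation:
After press 1 at (1,4):
0 1 0 1 1
1 1 1 0 1
0 1 0 0 1
1 1 0 1 0
1 1 0 1 0

After press 2 at (0,0):
1 0 0 1 1
0 1 1 0 1
0 1 0 0 1
1 1 0 1 0
1 1 0 1 0

After press 3 at (1,2):
1 0 1 1 1
0 0 0 1 1
0 1 1 0 1
1 1 0 1 0
1 1 0 1 0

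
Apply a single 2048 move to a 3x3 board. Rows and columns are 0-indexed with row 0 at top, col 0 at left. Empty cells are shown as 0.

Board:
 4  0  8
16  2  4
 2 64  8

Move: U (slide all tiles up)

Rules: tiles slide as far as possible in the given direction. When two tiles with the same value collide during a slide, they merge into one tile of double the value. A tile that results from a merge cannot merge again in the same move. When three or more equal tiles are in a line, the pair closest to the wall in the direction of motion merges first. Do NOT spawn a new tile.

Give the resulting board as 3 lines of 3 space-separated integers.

Answer:  4  2  8
16 64  4
 2  0  8

Derivation:
Slide up:
col 0: [4, 16, 2] -> [4, 16, 2]
col 1: [0, 2, 64] -> [2, 64, 0]
col 2: [8, 4, 8] -> [8, 4, 8]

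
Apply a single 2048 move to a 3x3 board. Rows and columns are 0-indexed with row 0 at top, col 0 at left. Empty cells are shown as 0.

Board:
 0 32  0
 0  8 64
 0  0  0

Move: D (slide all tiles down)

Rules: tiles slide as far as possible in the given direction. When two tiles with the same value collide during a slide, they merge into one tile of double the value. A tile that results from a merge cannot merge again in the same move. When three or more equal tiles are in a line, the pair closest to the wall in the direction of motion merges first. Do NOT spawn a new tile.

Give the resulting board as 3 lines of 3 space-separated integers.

Slide down:
col 0: [0, 0, 0] -> [0, 0, 0]
col 1: [32, 8, 0] -> [0, 32, 8]
col 2: [0, 64, 0] -> [0, 0, 64]

Answer:  0  0  0
 0 32  0
 0  8 64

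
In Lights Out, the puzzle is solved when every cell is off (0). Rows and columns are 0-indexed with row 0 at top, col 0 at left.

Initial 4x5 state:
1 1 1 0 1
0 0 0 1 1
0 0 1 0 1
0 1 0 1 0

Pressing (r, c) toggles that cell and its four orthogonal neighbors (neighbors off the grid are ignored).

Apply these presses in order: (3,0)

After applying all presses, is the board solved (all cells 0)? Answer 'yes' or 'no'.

After press 1 at (3,0):
1 1 1 0 1
0 0 0 1 1
1 0 1 0 1
1 0 0 1 0

Lights still on: 11

Answer: no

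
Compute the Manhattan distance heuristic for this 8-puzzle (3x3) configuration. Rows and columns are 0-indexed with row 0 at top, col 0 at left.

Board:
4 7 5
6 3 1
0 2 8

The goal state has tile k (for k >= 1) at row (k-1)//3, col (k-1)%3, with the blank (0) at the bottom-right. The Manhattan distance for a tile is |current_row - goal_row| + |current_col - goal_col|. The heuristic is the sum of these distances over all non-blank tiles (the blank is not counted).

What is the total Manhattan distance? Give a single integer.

Tile 4: at (0,0), goal (1,0), distance |0-1|+|0-0| = 1
Tile 7: at (0,1), goal (2,0), distance |0-2|+|1-0| = 3
Tile 5: at (0,2), goal (1,1), distance |0-1|+|2-1| = 2
Tile 6: at (1,0), goal (1,2), distance |1-1|+|0-2| = 2
Tile 3: at (1,1), goal (0,2), distance |1-0|+|1-2| = 2
Tile 1: at (1,2), goal (0,0), distance |1-0|+|2-0| = 3
Tile 2: at (2,1), goal (0,1), distance |2-0|+|1-1| = 2
Tile 8: at (2,2), goal (2,1), distance |2-2|+|2-1| = 1
Sum: 1 + 3 + 2 + 2 + 2 + 3 + 2 + 1 = 16

Answer: 16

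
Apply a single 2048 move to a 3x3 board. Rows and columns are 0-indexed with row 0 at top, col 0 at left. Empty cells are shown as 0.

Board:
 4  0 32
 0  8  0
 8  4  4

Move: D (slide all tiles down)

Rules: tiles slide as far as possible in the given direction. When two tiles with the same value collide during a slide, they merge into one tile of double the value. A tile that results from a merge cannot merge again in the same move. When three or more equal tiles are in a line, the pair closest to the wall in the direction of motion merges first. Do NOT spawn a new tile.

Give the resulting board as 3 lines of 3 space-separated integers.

Slide down:
col 0: [4, 0, 8] -> [0, 4, 8]
col 1: [0, 8, 4] -> [0, 8, 4]
col 2: [32, 0, 4] -> [0, 32, 4]

Answer:  0  0  0
 4  8 32
 8  4  4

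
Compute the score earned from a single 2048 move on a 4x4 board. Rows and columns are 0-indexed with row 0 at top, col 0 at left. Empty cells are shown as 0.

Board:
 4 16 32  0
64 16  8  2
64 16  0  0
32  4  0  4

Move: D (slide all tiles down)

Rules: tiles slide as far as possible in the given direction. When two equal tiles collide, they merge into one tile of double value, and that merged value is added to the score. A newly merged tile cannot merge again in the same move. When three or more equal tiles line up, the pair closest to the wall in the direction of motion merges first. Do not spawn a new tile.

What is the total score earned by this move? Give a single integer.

Slide down:
col 0: [4, 64, 64, 32] -> [0, 4, 128, 32]  score +128 (running 128)
col 1: [16, 16, 16, 4] -> [0, 16, 32, 4]  score +32 (running 160)
col 2: [32, 8, 0, 0] -> [0, 0, 32, 8]  score +0 (running 160)
col 3: [0, 2, 0, 4] -> [0, 0, 2, 4]  score +0 (running 160)
Board after move:
  0   0   0   0
  4  16   0   0
128  32  32   2
 32   4   8   4

Answer: 160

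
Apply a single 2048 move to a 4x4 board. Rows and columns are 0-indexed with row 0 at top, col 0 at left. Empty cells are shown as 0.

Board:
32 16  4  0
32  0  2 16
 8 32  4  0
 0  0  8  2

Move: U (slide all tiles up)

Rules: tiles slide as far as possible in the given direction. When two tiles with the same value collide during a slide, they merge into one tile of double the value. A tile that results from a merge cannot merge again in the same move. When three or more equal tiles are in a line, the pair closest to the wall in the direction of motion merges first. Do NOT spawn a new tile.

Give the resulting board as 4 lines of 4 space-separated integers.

Answer: 64 16  4 16
 8 32  2  2
 0  0  4  0
 0  0  8  0

Derivation:
Slide up:
col 0: [32, 32, 8, 0] -> [64, 8, 0, 0]
col 1: [16, 0, 32, 0] -> [16, 32, 0, 0]
col 2: [4, 2, 4, 8] -> [4, 2, 4, 8]
col 3: [0, 16, 0, 2] -> [16, 2, 0, 0]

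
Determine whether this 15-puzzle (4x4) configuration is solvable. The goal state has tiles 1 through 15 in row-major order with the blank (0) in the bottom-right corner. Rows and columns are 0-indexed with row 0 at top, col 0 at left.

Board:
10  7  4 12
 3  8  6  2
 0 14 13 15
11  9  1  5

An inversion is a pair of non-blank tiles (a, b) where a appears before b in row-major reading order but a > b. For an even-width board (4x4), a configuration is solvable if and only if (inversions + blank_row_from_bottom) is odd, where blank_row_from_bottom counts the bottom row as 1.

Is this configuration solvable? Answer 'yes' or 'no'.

Inversions: 54
Blank is in row 2 (0-indexed from top), which is row 2 counting from the bottom (bottom = 1).
54 + 2 = 56, which is even, so the puzzle is not solvable.

Answer: no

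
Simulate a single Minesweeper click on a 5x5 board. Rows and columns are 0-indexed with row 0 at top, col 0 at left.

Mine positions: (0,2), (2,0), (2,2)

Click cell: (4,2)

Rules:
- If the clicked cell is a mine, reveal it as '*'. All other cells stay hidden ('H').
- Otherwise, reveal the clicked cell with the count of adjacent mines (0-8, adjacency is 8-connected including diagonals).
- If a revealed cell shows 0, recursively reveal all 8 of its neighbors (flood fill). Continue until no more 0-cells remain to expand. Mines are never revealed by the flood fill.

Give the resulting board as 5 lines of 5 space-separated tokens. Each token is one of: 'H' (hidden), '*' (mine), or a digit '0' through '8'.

H H H 1 0
H H H 2 0
H H H 1 0
1 2 1 1 0
0 0 0 0 0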